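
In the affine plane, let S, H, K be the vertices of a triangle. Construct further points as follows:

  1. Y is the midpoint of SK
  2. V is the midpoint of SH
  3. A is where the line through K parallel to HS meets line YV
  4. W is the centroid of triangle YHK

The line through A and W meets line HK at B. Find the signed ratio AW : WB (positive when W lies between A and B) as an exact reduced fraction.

Choose coordinates S = (0, 0), H = (1, 0), K = (0, 1).
1. Y is the midpoint of SK ⇒ Y = (0, 1/2)
2. V is the midpoint of SH ⇒ V = (1/2, 0)
3. A is where the line through K parallel to HS meets line YV ⇒ A = (-1/2, 1)
4. W is the centroid of triangle YHK ⇒ W = (1/3, 1/2)
line AW meets HK at B = (3/4, 1/4)
W = A + t·(B−A) with t = 2/3, so AW:WB = 2/3:1/3

AW:WB = 2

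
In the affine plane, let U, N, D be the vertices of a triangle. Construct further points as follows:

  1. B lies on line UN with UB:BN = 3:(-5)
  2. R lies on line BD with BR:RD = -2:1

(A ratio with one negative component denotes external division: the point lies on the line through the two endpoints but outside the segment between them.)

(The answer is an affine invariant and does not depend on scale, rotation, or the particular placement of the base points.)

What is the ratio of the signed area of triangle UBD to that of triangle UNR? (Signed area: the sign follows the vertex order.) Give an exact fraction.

[UBD]:[UNR] = -3/4

Set U = (0, 0), N = (1, 0), D = (0, 1); any affine frame gives the same invariant.
1. B lies on line UN with UB:BN = 3:(-5) ⇒ B = (-3/2, 0)
2. R lies on line BD with BR:RD = -2:1 ⇒ R = (3/2, 2)
2·[UBD] = -3/2, 2·[UNR] = 2
[UBD]:[UNR] = -3/2:2 = -3/4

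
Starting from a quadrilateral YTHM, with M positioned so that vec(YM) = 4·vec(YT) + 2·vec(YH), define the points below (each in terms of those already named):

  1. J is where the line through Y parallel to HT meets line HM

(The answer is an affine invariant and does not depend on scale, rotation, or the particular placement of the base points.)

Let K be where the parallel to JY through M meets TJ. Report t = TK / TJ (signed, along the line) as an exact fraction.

Choose coordinates Y = (0, 0), T = (1, 0), H = (0, 1), M = (4, 2).
1. J is where the line through Y parallel to HT meets line HM ⇒ J = (-4/5, 4/5)
through M parallel to JY: direction (4/5, -4/5); meets TJ at K = (10, -4)
K = T + t·(J−T) with t = -5

t = -5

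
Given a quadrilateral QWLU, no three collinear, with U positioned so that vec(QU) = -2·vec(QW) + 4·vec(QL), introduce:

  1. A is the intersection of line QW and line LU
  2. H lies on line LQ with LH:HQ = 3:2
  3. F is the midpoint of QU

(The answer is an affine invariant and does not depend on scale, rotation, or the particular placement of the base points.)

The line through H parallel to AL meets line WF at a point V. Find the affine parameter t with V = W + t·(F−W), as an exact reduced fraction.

Assign Q = (0, 0), W = (1, 0), L = (0, 1), U = (-2, 4) — the answer is frame-independent, so this choice is without loss of generality.
1. A is the intersection of line QW and line LU ⇒ A = (2/3, 0)
2. H lies on line LQ with LH:HQ = 3:2 ⇒ H = (0, 2/5)
3. F is the midpoint of QU ⇒ F = (-1, 2)
through H parallel to AL: direction (-2/3, 1); meets WF at V = (-6/5, 11/5)
V = W + t·(F−W) with t = 11/10

t = 11/10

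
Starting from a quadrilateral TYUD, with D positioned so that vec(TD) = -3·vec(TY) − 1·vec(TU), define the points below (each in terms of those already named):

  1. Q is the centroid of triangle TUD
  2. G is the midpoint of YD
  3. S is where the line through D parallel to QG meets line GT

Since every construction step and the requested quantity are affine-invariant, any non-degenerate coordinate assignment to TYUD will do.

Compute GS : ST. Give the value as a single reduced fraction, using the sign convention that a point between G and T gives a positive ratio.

Assign T = (0, 0), Y = (1, 0), U = (0, 1), D = (-3, -1) — the answer is frame-independent, so this choice is without loss of generality.
1. Q is the centroid of triangle TUD ⇒ Q = (-1, 0)
2. G is the midpoint of YD ⇒ G = (-1, -1/2)
3. S is where the line through D parallel to QG meets line GT ⇒ S = (-3, -3/2)
S = G + t·(T−G) with t = -2, so GS:ST = t:(1−t) = -2:3

GS:ST = -2/3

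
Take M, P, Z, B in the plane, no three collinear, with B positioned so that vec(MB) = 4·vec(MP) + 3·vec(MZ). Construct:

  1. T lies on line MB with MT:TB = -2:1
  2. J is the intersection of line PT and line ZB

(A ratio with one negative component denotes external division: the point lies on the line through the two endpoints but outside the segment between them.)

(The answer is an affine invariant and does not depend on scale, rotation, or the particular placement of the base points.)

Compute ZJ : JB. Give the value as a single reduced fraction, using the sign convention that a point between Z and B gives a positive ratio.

Work in coordinates with M = (0, 0), P = (1, 0), Z = (0, 1), B = (4, 3).
1. T lies on line MB with MT:TB = -2:1 ⇒ T = (8, 6)
2. J is the intersection of line PT and line ZB ⇒ J = (26/5, 18/5)
J = Z + t·(B−Z) with t = 13/10, so ZJ:JB = t:(1−t) = 13/10:-3/10

ZJ:JB = -13/3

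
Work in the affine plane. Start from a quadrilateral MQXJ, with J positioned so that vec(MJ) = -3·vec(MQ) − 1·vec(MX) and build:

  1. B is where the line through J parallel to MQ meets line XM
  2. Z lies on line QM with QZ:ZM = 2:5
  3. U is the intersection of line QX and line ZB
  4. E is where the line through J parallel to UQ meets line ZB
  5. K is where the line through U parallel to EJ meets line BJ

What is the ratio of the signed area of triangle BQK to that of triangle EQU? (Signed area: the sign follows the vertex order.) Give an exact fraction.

Choose coordinates M = (0, 0), Q = (1, 0), X = (0, 1), J = (-3, -1).
1. B is where the line through J parallel to MQ meets line XM ⇒ B = (0, -1)
2. Z lies on line QM with QZ:ZM = 2:5 ⇒ Z = (5/7, 0)
3. U is the intersection of line QX and line ZB ⇒ U = (5/6, 1/6)
4. E is where the line through J parallel to UQ meets line ZB ⇒ E = (-5/4, -11/4)
5. K is where the line through U parallel to EJ meets line BJ ⇒ K = (2, -1)
2·[BQK] = -2, 2·[EQU] = 5/6
[BQK]:[EQU] = -2:5/6 = -12/5

[BQK]:[EQU] = -12/5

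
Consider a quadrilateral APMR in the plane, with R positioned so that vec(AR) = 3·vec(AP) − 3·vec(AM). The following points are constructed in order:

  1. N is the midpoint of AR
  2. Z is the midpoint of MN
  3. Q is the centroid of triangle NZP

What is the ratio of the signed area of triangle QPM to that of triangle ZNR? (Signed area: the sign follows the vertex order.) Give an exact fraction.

Choose coordinates A = (0, 0), P = (1, 0), M = (0, 1), R = (3, -3).
1. N is the midpoint of AR ⇒ N = (3/2, -3/2)
2. Z is the midpoint of MN ⇒ Z = (3/4, -1/4)
3. Q is the centroid of triangle NZP ⇒ Q = (13/12, -7/12)
2·[QPM] = 1/2, 2·[ZNR] = 3/4
[QPM]:[ZNR] = 1/2:3/4 = 2/3

[QPM]:[ZNR] = 2/3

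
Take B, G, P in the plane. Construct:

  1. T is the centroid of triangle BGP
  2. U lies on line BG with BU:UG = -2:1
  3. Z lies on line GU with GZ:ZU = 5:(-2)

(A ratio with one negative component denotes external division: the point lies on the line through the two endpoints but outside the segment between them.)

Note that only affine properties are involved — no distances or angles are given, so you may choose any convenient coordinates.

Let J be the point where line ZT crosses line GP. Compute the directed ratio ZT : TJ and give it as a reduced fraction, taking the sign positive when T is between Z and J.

Set B = (0, 0), G = (1, 0), P = (0, 1); any affine frame gives the same invariant.
1. T is the centroid of triangle BGP ⇒ T = (1/3, 1/3)
2. U lies on line BG with BU:UG = -2:1 ⇒ U = (2, 0)
3. Z lies on line GU with GZ:ZU = 5:(-2) ⇒ Z = (8/3, 0)
line ZT meets GP at J = (13/18, 5/18)
T = Z + t·(J−Z) with t = 6/5, so ZT:TJ = 6/5:-1/5

ZT:TJ = -6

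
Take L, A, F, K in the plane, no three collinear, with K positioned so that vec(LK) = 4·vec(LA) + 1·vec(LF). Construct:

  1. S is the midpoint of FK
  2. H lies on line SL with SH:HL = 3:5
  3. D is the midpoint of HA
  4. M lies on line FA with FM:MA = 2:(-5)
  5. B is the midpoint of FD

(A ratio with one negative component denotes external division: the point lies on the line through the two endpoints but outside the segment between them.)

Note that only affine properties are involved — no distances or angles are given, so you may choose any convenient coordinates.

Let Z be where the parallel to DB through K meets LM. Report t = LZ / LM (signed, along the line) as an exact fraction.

Assign L = (0, 0), A = (1, 0), F = (0, 1), K = (4, 1) — the answer is frame-independent, so this choice is without loss of generality.
1. S is the midpoint of FK ⇒ S = (2, 1)
2. H lies on line SL with SH:HL = 3:5 ⇒ H = (5/4, 5/8)
3. D is the midpoint of HA ⇒ D = (9/8, 5/16)
4. M lies on line FA with FM:MA = 2:(-5) ⇒ M = (-2/3, 5/3)
5. B is the midpoint of FD ⇒ B = (9/16, 21/32)
through K parallel to DB: direction (-9/16, 11/32); meets LM at Z = (-31/17, 155/34)
Z = L + t·(M−L) with t = 93/34

t = 93/34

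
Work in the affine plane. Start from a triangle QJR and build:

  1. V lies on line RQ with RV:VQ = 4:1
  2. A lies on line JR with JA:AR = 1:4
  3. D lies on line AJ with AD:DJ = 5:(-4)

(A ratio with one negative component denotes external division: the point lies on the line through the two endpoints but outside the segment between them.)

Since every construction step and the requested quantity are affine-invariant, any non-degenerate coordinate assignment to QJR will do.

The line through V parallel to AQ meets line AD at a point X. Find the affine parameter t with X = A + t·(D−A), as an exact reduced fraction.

t = -4/25

Set Q = (0, 0), J = (1, 0), R = (0, 1); any affine frame gives the same invariant.
1. V lies on line RQ with RV:VQ = 4:1 ⇒ V = (0, 1/5)
2. A lies on line JR with JA:AR = 1:4 ⇒ A = (4/5, 1/5)
3. D lies on line AJ with AD:DJ = 5:(-4) ⇒ D = (9/5, -4/5)
through V parallel to AQ: direction (-4/5, -1/5); meets AD at X = (16/25, 9/25)
X = A + t·(D−A) with t = -4/25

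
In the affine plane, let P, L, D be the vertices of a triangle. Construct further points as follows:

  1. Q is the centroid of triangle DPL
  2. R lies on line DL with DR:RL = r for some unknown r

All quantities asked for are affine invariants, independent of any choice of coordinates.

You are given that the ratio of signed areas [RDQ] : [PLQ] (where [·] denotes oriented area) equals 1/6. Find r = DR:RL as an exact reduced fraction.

r = 1/5

Set P = (0, 0), L = (1, 0), D = (0, 1); any affine frame gives the same invariant.
1. Q is the centroid of triangle DPL ⇒ Q = (1/3, 1/3)
2. With DR:RL = r, write λ = r/(r+1) so R = D + λ·(L−D); R is affine-linear in λ
Every point depending on R is an affine combination of R and λ-independent points, so each such coordinate is linear in λ; the λ² term in each signed area is a multiple of (L−D)×(L−D) = 0, so 2·[RDQ] and 2·[PLQ] are each linear in λ. Evaluating at λ=0 and λ=1:
  2·[RDQ] = 1/3·λ,   2·[PLQ] = 1/3
So [RDQ]:[PLQ] = (1/3·λ) / (1/3). Setting this equal to 1/6:
  1/3·λ = 1/6·(1/3)  ⇒  λ = 1/6
Then r = λ/(1−λ) = (1/6)/(5/6) = 1/5. Check: with r = 1/5, R = (1/6, 5/6) and [RDQ]:[PLQ] = 1/6 as required.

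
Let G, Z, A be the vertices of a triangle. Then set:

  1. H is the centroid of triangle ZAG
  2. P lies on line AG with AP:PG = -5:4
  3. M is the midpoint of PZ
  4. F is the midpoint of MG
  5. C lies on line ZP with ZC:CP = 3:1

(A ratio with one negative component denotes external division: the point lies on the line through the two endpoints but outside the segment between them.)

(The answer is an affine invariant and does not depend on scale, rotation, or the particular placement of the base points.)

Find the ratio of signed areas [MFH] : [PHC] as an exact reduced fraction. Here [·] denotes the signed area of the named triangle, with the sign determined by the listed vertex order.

[MFH]:[PHC] = 5/9

Work in coordinates with G = (0, 0), Z = (1, 0), A = (0, 1).
1. H is the centroid of triangle ZAG ⇒ H = (1/3, 1/3)
2. P lies on line AG with AP:PG = -5:4 ⇒ P = (0, -4)
3. M is the midpoint of PZ ⇒ M = (1/2, -2)
4. F is the midpoint of MG ⇒ F = (1/4, -1)
5. C lies on line ZP with ZC:CP = 3:1 ⇒ C = (1/4, -3)
2·[MFH] = -5/12, 2·[PHC] = -3/4
[MFH]:[PHC] = -5/12:-3/4 = 5/9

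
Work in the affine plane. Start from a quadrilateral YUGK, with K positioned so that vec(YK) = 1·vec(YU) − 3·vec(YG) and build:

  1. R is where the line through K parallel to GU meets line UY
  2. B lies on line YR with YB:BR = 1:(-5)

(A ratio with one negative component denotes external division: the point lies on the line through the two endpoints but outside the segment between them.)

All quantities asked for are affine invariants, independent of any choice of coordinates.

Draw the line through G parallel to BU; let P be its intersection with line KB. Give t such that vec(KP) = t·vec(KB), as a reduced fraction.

t = 4/3

Assign Y = (0, 0), U = (1, 0), G = (0, 1), K = (1, -3) — the answer is frame-independent, so this choice is without loss of generality.
1. R is where the line through K parallel to GU meets line UY ⇒ R = (-2, 0)
2. B lies on line YR with YB:BR = 1:(-5) ⇒ B = (1/2, 0)
through G parallel to BU: direction (1/2, 0); meets KB at P = (1/3, 1)
P = K + t·(B−K) with t = 4/3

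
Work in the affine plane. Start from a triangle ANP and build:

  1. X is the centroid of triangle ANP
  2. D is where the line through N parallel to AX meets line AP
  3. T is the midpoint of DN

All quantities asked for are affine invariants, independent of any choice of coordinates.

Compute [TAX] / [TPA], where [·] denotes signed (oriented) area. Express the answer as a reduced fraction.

Work in coordinates with A = (0, 0), N = (1, 0), P = (0, 1).
1. X is the centroid of triangle ANP ⇒ X = (1/3, 1/3)
2. D is where the line through N parallel to AX meets line AP ⇒ D = (0, -1)
3. T is the midpoint of DN ⇒ T = (1/2, -1/2)
2·[TAX] = -1/3, 2·[TPA] = 1/2
[TAX]:[TPA] = -1/3:1/2 = -2/3

[TAX]:[TPA] = -2/3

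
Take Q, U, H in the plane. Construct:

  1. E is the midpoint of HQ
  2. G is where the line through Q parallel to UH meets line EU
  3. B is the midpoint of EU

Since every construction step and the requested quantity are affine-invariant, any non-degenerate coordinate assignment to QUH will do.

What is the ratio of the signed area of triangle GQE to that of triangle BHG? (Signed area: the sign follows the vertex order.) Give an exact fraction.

[GQE]:[BHG] = 2/3

Set Q = (0, 0), U = (1, 0), H = (0, 1); any affine frame gives the same invariant.
1. E is the midpoint of HQ ⇒ E = (0, 1/2)
2. G is where the line through Q parallel to UH meets line EU ⇒ G = (-1, 1)
3. B is the midpoint of EU ⇒ B = (1/2, 1/4)
2·[GQE] = 1/2, 2·[BHG] = 3/4
[GQE]:[BHG] = 1/2:3/4 = 2/3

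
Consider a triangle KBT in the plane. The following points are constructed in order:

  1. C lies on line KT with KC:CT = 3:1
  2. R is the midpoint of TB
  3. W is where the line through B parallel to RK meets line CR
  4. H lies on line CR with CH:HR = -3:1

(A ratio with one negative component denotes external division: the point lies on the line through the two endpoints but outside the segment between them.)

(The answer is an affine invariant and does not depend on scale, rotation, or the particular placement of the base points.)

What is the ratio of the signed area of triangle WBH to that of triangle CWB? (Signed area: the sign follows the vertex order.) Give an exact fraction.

Set K = (0, 0), B = (1, 0), T = (0, 1); any affine frame gives the same invariant.
1. C lies on line KT with KC:CT = 3:1 ⇒ C = (0, 3/4)
2. R is the midpoint of TB ⇒ R = (1/2, 1/2)
3. W is where the line through B parallel to RK meets line CR ⇒ W = (7/6, 1/6)
4. H lies on line CR with CH:HR = -3:1 ⇒ H = (3/4, 3/8)
2·[WBH] = -5/48, 2·[CWB] = -7/24
[WBH]:[CWB] = -5/48:-7/24 = 5/14

[WBH]:[CWB] = 5/14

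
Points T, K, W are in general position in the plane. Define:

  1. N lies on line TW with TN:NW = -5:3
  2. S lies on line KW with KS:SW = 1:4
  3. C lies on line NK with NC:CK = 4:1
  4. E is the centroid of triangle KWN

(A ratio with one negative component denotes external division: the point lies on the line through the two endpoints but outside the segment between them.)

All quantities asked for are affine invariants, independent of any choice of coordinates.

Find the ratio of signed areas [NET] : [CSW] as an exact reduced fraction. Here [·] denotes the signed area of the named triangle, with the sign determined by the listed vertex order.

[NET]:[CSW] = 125/36

Assign T = (0, 0), K = (1, 0), W = (0, 1) — the answer is frame-independent, so this choice is without loss of generality.
1. N lies on line TW with TN:NW = -5:3 ⇒ N = (0, 5/2)
2. S lies on line KW with KS:SW = 1:4 ⇒ S = (4/5, 1/5)
3. C lies on line NK with NC:CK = 4:1 ⇒ C = (4/5, 1/2)
4. E is the centroid of triangle KWN ⇒ E = (1/3, 7/6)
2·[NET] = -5/6, 2·[CSW] = -6/25
[NET]:[CSW] = -5/6:-6/25 = 125/36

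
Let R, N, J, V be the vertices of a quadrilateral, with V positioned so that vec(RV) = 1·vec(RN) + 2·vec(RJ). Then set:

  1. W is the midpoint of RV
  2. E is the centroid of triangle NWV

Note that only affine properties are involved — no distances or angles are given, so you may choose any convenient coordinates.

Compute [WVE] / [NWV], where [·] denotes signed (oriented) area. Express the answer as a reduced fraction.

Work in coordinates with R = (0, 0), N = (1, 0), J = (0, 1), V = (1, 2).
1. W is the midpoint of RV ⇒ W = (1/2, 1)
2. E is the centroid of triangle NWV ⇒ E = (5/6, 1)
2·[WVE] = -1/3, 2·[NWV] = -1
[WVE]:[NWV] = -1/3:-1 = 1/3

[WVE]:[NWV] = 1/3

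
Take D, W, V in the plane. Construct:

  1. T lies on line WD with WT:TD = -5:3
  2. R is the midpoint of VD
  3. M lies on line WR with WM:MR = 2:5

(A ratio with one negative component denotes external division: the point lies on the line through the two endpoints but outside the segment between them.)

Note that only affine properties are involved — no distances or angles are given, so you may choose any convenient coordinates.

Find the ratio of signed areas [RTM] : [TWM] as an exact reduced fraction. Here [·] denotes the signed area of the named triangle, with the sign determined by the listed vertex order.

[RTM]:[TWM] = 5/2

Set D = (0, 0), W = (1, 0), V = (0, 1); any affine frame gives the same invariant.
1. T lies on line WD with WT:TD = -5:3 ⇒ T = (-3/2, 0)
2. R is the midpoint of VD ⇒ R = (0, 1/2)
3. M lies on line WR with WM:MR = 2:5 ⇒ M = (5/7, 1/7)
2·[RTM] = 25/28, 2·[TWM] = 5/14
[RTM]:[TWM] = 25/28:5/14 = 5/2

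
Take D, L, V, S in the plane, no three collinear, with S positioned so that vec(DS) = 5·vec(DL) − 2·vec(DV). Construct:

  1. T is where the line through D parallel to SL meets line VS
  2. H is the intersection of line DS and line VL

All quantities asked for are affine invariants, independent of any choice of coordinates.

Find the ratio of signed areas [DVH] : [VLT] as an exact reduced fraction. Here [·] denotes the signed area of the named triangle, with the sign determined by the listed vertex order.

[DVH]:[VLT] = -5/12

Choose coordinates D = (0, 0), L = (1, 0), V = (0, 1), S = (5, -2).
1. T is where the line through D parallel to SL meets line VS ⇒ T = (10, -5)
2. H is the intersection of line DS and line VL ⇒ H = (5/3, -2/3)
2·[DVH] = -5/3, 2·[VLT] = 4
[DVH]:[VLT] = -5/3:4 = -5/12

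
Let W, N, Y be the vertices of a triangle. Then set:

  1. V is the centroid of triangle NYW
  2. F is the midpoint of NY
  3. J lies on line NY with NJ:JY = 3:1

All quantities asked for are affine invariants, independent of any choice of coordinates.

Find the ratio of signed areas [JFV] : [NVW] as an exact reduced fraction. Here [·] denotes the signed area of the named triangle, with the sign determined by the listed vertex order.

[JFV]:[NVW] = -1/4

Choose coordinates W = (0, 0), N = (1, 0), Y = (0, 1).
1. V is the centroid of triangle NYW ⇒ V = (1/3, 1/3)
2. F is the midpoint of NY ⇒ F = (1/2, 1/2)
3. J lies on line NY with NJ:JY = 3:1 ⇒ J = (1/4, 3/4)
2·[JFV] = -1/12, 2·[NVW] = 1/3
[JFV]:[NVW] = -1/12:1/3 = -1/4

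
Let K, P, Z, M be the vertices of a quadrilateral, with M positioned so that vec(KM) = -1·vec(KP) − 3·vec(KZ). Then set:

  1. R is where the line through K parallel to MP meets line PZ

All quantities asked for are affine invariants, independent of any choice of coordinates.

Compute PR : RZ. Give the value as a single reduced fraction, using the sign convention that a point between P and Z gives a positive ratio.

Set K = (0, 0), P = (1, 0), Z = (0, 1), M = (-1, -3); any affine frame gives the same invariant.
1. R is where the line through K parallel to MP meets line PZ ⇒ R = (2/5, 3/5)
R = P + t·(Z−P) with t = 3/5, so PR:RZ = t:(1−t) = 3/5:2/5

PR:RZ = 3/2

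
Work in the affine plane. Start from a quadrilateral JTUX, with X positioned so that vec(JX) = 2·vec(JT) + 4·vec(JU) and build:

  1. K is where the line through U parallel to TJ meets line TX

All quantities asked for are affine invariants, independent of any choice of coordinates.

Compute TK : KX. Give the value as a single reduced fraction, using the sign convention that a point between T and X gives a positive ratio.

TK:KX = 1/3

Work in coordinates with J = (0, 0), T = (1, 0), U = (0, 1), X = (2, 4).
1. K is where the line through U parallel to TJ meets line TX ⇒ K = (5/4, 1)
K = T + t·(X−T) with t = 1/4, so TK:KX = t:(1−t) = 1/4:3/4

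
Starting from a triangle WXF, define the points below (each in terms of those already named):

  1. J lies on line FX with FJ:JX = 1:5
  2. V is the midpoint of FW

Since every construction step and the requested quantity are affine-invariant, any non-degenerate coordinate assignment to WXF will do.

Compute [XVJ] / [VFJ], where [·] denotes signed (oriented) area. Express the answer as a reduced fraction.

Choose coordinates W = (0, 0), X = (1, 0), F = (0, 1).
1. J lies on line FX with FJ:JX = 1:5 ⇒ J = (1/6, 5/6)
2. V is the midpoint of FW ⇒ V = (0, 1/2)
2·[XVJ] = -5/12, 2·[VFJ] = -1/12
[XVJ]:[VFJ] = -5/12:-1/12 = 5

[XVJ]:[VFJ] = 5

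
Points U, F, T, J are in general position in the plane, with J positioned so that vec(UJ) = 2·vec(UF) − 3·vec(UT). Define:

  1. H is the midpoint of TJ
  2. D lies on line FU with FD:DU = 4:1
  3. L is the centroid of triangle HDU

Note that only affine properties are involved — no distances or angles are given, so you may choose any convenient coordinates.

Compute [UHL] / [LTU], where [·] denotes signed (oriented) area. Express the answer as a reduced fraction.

[UHL]:[LTU] = 1/6

Assign U = (0, 0), F = (1, 0), T = (0, 1), J = (2, -3) — the answer is frame-independent, so this choice is without loss of generality.
1. H is the midpoint of TJ ⇒ H = (1, -1)
2. D lies on line FU with FD:DU = 4:1 ⇒ D = (1/5, 0)
3. L is the centroid of triangle HDU ⇒ L = (2/5, -1/3)
2·[UHL] = 1/15, 2·[LTU] = 2/5
[UHL]:[LTU] = 1/15:2/5 = 1/6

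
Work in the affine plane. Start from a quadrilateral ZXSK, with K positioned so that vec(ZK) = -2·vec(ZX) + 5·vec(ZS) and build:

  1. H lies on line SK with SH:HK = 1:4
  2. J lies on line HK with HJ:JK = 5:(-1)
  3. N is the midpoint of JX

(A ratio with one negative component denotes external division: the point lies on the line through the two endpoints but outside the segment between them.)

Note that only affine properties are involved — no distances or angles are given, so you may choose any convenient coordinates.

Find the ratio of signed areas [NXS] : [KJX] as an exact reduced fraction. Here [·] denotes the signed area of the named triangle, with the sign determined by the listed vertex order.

[NXS]:[KJX] = 3

Assign Z = (0, 0), X = (1, 0), S = (0, 1), K = (-2, 5) — the answer is frame-independent, so this choice is without loss of generality.
1. H lies on line SK with SH:HK = 1:4 ⇒ H = (-2/5, 9/5)
2. J lies on line HK with HJ:JK = 5:(-1) ⇒ J = (-12/5, 29/5)
3. N is the midpoint of JX ⇒ N = (-7/10, 29/10)
2·[NXS] = -6/5, 2·[KJX] = -2/5
[NXS]:[KJX] = -6/5:-2/5 = 3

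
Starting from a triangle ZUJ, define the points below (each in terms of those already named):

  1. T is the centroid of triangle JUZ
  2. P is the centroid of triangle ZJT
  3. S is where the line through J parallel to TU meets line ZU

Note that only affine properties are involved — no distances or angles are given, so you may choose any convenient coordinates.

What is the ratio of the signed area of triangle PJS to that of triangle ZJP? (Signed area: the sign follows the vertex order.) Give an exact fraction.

[PJS]:[ZJP] = 9

Work in coordinates with Z = (0, 0), U = (1, 0), J = (0, 1).
1. T is the centroid of triangle JUZ ⇒ T = (1/3, 1/3)
2. P is the centroid of triangle ZJT ⇒ P = (1/9, 4/9)
3. S is where the line through J parallel to TU meets line ZU ⇒ S = (2, 0)
2·[PJS] = -1, 2·[ZJP] = -1/9
[PJS]:[ZJP] = -1:-1/9 = 9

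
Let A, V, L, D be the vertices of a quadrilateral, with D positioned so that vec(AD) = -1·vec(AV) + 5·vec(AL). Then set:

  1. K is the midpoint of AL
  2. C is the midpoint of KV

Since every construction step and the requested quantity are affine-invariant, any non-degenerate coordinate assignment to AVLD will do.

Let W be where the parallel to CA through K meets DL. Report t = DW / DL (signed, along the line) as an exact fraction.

t = 10/9

Choose coordinates A = (0, 0), V = (1, 0), L = (0, 1), D = (-1, 5).
1. K is the midpoint of AL ⇒ K = (0, 1/2)
2. C is the midpoint of KV ⇒ C = (1/2, 1/4)
through K parallel to CA: direction (-1/2, -1/4); meets DL at W = (1/9, 5/9)
W = D + t·(L−D) with t = 10/9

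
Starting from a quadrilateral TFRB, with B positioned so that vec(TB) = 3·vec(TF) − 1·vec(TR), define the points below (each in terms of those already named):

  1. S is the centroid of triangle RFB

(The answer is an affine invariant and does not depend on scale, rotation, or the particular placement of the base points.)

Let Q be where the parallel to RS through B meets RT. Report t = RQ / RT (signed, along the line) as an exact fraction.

Choose coordinates T = (0, 0), F = (1, 0), R = (0, 1), B = (3, -1).
1. S is the centroid of triangle RFB ⇒ S = (4/3, 0)
through B parallel to RS: direction (4/3, -1); meets RT at Q = (0, 5/4)
Q = R + t·(T−R) with t = -1/4

t = -1/4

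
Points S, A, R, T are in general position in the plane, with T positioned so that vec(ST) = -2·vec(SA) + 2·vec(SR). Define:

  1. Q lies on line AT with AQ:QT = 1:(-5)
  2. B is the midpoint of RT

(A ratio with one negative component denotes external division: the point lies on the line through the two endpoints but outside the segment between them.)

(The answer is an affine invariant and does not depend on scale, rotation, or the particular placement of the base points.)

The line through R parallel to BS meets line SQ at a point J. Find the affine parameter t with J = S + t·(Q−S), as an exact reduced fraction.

t = 8/17

Set S = (0, 0), A = (1, 0), R = (0, 1), T = (-2, 2); any affine frame gives the same invariant.
1. Q lies on line AT with AQ:QT = 1:(-5) ⇒ Q = (7/4, -1/2)
2. B is the midpoint of RT ⇒ B = (-1, 3/2)
through R parallel to BS: direction (1, -3/2); meets SQ at J = (14/17, -4/17)
J = S + t·(Q−S) with t = 8/17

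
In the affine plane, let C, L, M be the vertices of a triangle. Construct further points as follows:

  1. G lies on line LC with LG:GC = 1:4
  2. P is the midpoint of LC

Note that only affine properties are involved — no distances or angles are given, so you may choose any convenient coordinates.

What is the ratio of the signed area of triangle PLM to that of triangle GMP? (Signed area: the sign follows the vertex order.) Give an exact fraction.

[PLM]:[GMP] = 5/3

Choose coordinates C = (0, 0), L = (1, 0), M = (0, 1).
1. G lies on line LC with LG:GC = 1:4 ⇒ G = (4/5, 0)
2. P is the midpoint of LC ⇒ P = (1/2, 0)
2·[PLM] = 1/2, 2·[GMP] = 3/10
[PLM]:[GMP] = 1/2:3/10 = 5/3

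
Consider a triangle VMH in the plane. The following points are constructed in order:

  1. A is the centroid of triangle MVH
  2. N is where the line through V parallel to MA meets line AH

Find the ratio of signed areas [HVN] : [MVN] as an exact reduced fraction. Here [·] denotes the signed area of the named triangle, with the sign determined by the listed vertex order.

[HVN]:[MVN] = 2

Set V = (0, 0), M = (1, 0), H = (0, 1); any affine frame gives the same invariant.
1. A is the centroid of triangle MVH ⇒ A = (1/3, 1/3)
2. N is where the line through V parallel to MA meets line AH ⇒ N = (2/3, -1/3)
2·[HVN] = 2/3, 2·[MVN] = 1/3
[HVN]:[MVN] = 2/3:1/3 = 2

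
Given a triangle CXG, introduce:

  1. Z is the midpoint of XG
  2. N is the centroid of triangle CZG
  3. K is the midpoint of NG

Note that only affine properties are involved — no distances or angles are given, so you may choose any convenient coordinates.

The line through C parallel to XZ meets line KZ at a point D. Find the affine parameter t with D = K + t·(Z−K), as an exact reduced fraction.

Choose coordinates C = (0, 0), X = (1, 0), G = (0, 1).
1. Z is the midpoint of XG ⇒ Z = (1/2, 1/2)
2. N is the centroid of triangle CZG ⇒ N = (1/6, 1/2)
3. K is the midpoint of NG ⇒ K = (1/12, 3/4)
through C parallel to XZ: direction (-1/2, 1/2); meets KZ at D = (-2, 2)
D = K + t·(Z−K) with t = -5

t = -5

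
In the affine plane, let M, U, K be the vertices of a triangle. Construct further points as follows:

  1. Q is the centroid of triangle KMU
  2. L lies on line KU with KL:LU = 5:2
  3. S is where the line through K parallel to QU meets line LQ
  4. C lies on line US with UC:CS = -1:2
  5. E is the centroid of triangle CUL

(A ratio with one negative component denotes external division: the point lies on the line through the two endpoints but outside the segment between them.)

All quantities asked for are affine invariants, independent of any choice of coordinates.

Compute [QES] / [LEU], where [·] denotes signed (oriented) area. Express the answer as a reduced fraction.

[QES]:[LEU] = 21/5

Assign M = (0, 0), U = (1, 0), K = (0, 1) — the answer is frame-independent, so this choice is without loss of generality.
1. Q is the centroid of triangle KMU ⇒ Q = (1/3, 1/3)
2. L lies on line KU with KL:LU = 5:2 ⇒ L = (5/7, 2/7)
3. S is where the line through K parallel to QU meets line LQ ⇒ S = (5/3, 1/6)
4. C lies on line US with UC:CS = -1:2 ⇒ C = (1/3, -1/6)
5. E is the centroid of triangle CUL ⇒ E = (43/63, 5/126)
2·[QES] = 1/3, 2·[LEU] = 5/63
[QES]:[LEU] = 1/3:5/63 = 21/5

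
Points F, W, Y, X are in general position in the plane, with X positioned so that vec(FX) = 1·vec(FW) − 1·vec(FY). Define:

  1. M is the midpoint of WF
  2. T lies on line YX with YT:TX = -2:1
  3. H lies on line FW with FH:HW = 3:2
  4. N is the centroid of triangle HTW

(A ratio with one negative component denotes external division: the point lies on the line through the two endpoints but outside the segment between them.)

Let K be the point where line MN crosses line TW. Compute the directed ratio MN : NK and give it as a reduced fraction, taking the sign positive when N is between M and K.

MN:NK = 11/4

Work in coordinates with F = (0, 0), W = (1, 0), Y = (0, 1), X = (1, -1).
1. M is the midpoint of WF ⇒ M = (1/2, 0)
2. T lies on line YX with YT:TX = -2:1 ⇒ T = (2, -3)
3. H lies on line FW with FH:HW = 3:2 ⇒ H = (3/5, 0)
4. N is the centroid of triangle HTW ⇒ N = (6/5, -1)
line MN meets TW at K = (16/11, -15/11)
N = M + t·(K−M) with t = 11/15, so MN:NK = 11/15:4/15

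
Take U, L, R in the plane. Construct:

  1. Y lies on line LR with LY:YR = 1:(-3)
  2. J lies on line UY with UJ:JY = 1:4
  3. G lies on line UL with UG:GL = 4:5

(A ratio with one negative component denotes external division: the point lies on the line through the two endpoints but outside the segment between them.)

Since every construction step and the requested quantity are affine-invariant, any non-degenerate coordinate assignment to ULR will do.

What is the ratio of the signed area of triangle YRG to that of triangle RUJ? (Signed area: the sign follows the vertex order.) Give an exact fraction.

Set U = (0, 0), L = (1, 0), R = (0, 1); any affine frame gives the same invariant.
1. Y lies on line LR with LY:YR = 1:(-3) ⇒ Y = (3/2, -1/2)
2. J lies on line UY with UJ:JY = 1:4 ⇒ J = (3/10, -1/10)
3. G lies on line UL with UG:GL = 4:5 ⇒ G = (4/9, 0)
2·[YRG] = 5/6, 2·[RUJ] = 3/10
[YRG]:[RUJ] = 5/6:3/10 = 25/9

[YRG]:[RUJ] = 25/9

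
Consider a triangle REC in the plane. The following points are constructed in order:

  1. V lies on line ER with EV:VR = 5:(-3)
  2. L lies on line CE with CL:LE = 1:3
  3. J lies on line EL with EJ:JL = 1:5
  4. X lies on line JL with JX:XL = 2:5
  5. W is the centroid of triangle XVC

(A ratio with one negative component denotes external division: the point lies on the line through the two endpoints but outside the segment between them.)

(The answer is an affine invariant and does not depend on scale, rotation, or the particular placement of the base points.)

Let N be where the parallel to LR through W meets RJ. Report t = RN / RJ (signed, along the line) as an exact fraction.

Choose coordinates R = (0, 0), E = (1, 0), C = (0, 1).
1. V lies on line ER with EV:VR = 5:(-3) ⇒ V = (-3/2, 0)
2. L lies on line CE with CL:LE = 1:3 ⇒ L = (1/4, 3/4)
3. J lies on line EL with EJ:JL = 1:5 ⇒ J = (7/8, 1/8)
4. X lies on line JL with JX:XL = 2:5 ⇒ X = (39/56, 17/56)
5. W is the centroid of triangle XVC ⇒ W = (-15/56, 73/168)
through W parallel to LR: direction (-1/4, -3/4); meets RJ at N = (-13/30, -13/210)
N = R + t·(J−R) with t = -52/105

t = -52/105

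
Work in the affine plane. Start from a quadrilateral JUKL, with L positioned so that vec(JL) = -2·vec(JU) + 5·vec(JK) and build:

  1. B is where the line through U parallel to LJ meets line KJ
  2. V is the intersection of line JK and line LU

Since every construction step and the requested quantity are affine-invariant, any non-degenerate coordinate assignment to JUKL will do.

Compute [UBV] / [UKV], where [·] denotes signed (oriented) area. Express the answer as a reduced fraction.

Work in coordinates with J = (0, 0), U = (1, 0), K = (0, 1), L = (-2, 5).
1. B is where the line through U parallel to LJ meets line KJ ⇒ B = (0, 5/2)
2. V is the intersection of line JK and line LU ⇒ V = (0, 5/3)
2·[UBV] = 5/6, 2·[UKV] = -2/3
[UBV]:[UKV] = 5/6:-2/3 = -5/4

[UBV]:[UKV] = -5/4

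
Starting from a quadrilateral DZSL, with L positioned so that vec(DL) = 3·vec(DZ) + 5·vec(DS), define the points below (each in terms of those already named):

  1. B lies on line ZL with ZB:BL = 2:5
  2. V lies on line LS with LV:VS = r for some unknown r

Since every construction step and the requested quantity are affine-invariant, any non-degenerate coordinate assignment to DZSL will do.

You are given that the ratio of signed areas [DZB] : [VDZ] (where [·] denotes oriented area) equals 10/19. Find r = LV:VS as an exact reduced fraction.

Choose coordinates D = (0, 0), Z = (1, 0), S = (0, 1), L = (3, 5).
1. B lies on line ZL with ZB:BL = 2:5 ⇒ B = (11/7, 10/7)
2. With LV:VS = r, write λ = r/(r+1) so V = L + λ·(S−L); V is affine-linear in λ
Every point depending on V is an affine combination of V and λ-independent points, so each such coordinate is linear in λ; the λ² term in each signed area is a multiple of (S−L)×(S−L) = 0, so 2·[DZB] and 2·[VDZ] are each linear in λ. Evaluating at λ=0 and λ=1:
  2·[DZB] = 10/7,   2·[VDZ] = -4·λ + 5
So [DZB]:[VDZ] = (10/7) / (-4·λ + 5). Setting this equal to 10/19:
  10/7 = 10/19·(-4·λ + 5)  ⇒  λ = 4/7
Then r = λ/(1−λ) = (4/7)/(3/7) = 4/3. Check: with r = 4/3, V = (9/7, 19/7) and [DZB]:[VDZ] = 10/19 as required.

r = 4/3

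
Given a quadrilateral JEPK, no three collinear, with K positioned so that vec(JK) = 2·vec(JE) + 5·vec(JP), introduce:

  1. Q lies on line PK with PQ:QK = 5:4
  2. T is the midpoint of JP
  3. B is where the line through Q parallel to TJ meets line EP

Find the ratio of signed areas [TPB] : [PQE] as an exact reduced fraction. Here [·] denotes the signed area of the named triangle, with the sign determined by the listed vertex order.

[TPB]:[PQE] = 1/6

Set J = (0, 0), E = (1, 0), P = (0, 1), K = (2, 5); any affine frame gives the same invariant.
1. Q lies on line PK with PQ:QK = 5:4 ⇒ Q = (10/9, 29/9)
2. T is the midpoint of JP ⇒ T = (0, 1/2)
3. B is where the line through Q parallel to TJ meets line EP ⇒ B = (10/9, -1/9)
2·[TPB] = -5/9, 2·[PQE] = -10/3
[TPB]:[PQE] = -5/9:-10/3 = 1/6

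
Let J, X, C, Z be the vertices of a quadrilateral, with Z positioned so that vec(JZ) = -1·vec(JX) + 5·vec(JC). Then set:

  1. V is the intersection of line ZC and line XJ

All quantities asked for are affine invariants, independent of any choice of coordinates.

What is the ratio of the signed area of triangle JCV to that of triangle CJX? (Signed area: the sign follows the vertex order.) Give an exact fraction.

[JCV]:[CJX] = -1/4

Choose coordinates J = (0, 0), X = (1, 0), C = (0, 1), Z = (-1, 5).
1. V is the intersection of line ZC and line XJ ⇒ V = (1/4, 0)
2·[JCV] = -1/4, 2·[CJX] = 1
[JCV]:[CJX] = -1/4:1 = -1/4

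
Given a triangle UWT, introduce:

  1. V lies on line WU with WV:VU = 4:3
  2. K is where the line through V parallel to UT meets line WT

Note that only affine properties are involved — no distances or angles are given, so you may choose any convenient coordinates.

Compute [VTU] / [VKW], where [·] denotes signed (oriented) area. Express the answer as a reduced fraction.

Choose coordinates U = (0, 0), W = (1, 0), T = (0, 1).
1. V lies on line WU with WV:VU = 4:3 ⇒ V = (3/7, 0)
2. K is where the line through V parallel to UT meets line WT ⇒ K = (3/7, 4/7)
2·[VTU] = 3/7, 2·[VKW] = -16/49
[VTU]:[VKW] = 3/7:-16/49 = -21/16

[VTU]:[VKW] = -21/16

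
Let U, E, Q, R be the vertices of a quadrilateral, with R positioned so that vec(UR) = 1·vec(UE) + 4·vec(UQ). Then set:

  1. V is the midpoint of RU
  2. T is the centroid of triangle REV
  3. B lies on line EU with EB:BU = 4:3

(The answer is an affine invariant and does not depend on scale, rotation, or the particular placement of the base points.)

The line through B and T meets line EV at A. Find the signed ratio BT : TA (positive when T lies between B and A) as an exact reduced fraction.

BT:TA = -19/7

Set U = (0, 0), E = (1, 0), Q = (0, 1), R = (1, 4); any affine frame gives the same invariant.
1. V is the midpoint of RU ⇒ V = (1/2, 2)
2. T is the centroid of triangle REV ⇒ T = (5/6, 2)
3. B lies on line EU with EB:BU = 4:3 ⇒ B = (3/7, 0)
line BT meets EV at A = (13/19, 24/19)
T = B + t·(A−B) with t = 19/12, so BT:TA = 19/12:-7/12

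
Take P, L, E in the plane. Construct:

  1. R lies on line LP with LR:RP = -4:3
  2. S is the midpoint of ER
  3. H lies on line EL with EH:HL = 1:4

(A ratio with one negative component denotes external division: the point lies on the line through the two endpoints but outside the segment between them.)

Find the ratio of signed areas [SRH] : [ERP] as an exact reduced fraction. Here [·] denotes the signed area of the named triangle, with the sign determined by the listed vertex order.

[SRH]:[ERP] = 2/15

Work in coordinates with P = (0, 0), L = (1, 0), E = (0, 1).
1. R lies on line LP with LR:RP = -4:3 ⇒ R = (-3, 0)
2. S is the midpoint of ER ⇒ S = (-3/2, 1/2)
3. H lies on line EL with EH:HL = 1:4 ⇒ H = (1/5, 4/5)
2·[SRH] = 2/5, 2·[ERP] = 3
[SRH]:[ERP] = 2/5:3 = 2/15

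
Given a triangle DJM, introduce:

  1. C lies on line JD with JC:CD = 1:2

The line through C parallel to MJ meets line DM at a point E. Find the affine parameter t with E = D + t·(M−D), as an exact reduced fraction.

Work in coordinates with D = (0, 0), J = (1, 0), M = (0, 1).
1. C lies on line JD with JC:CD = 1:2 ⇒ C = (2/3, 0)
through C parallel to MJ: direction (1, -1); meets DM at E = (0, 2/3)
E = D + t·(M−D) with t = 2/3

t = 2/3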